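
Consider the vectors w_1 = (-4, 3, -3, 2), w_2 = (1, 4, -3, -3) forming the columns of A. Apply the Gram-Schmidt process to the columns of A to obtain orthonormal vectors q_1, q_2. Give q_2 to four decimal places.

q_2 = (0.3826, 0.5552, -0.3779, -0.6345)

q_1 = w_1/‖w_1‖ = (-4, 3, -3, 2)/6.1644 = (-0.6489, 0.4867, -0.4867, 0.3244).
r_{12} = q_1·w_2 = 1.7844.
u_2 = w_2 − 1.7844·q_1 = (2.1579, 3.1316, -2.1316, -3.5789).
‖u_2‖ = 5.6405, so q_2 = (0.3826, 0.5552, -0.3779, -0.6345).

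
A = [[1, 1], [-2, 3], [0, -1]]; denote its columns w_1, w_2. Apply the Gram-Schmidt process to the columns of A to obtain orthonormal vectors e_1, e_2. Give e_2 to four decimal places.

e_2 = (0.8165, 0.4082, -0.4082)

w_1 = (1, -2, 0); ‖w_1‖ = 2.2361, so e_1 = (0.4472, -0.8944, 0.0000).
e_1·w_2 = 0.4472·1 + (-0.8944)·3 + 0.0000·(-1) = -2.2361.
u_2 = w_2 + 2.2361·e_1 = (2.0000, 1.0000, -1.0000).
‖u_2‖ = 2.4495, so e_2 = (0.8165, 0.4082, -0.4082).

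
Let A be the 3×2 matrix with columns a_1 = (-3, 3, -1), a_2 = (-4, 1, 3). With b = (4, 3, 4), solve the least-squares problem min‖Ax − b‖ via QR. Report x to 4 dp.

x = (-0.4857, 0.1857)

a_1 = (-3, 3, -1); ‖a_1‖ = 4.3589, so q_1 = (-0.6882, 0.6882, -0.2294).
q_1·a_2 = (-0.6882)·(-4) + 0.6882·1 + (-0.2294)·3 = 2.7530.
u_2 = a_2 − 2.7530·q_1 = (-2.1053, -0.8947, 3.6316).
‖u_2‖ = 4.2920, so q_2 = (-0.4905, -0.2085, 0.8461).
Qᵀb = (-1.6059, 0.7971).
Back-substitute: x_2 = 0.7971/4.2920 = 0.1857.
x_1 = (-1.6059 − 2.7530·0.1857)/4.3589 = -0.4857.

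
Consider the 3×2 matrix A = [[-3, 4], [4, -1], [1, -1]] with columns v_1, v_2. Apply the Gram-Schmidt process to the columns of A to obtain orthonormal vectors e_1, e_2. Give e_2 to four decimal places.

v_1 = (-3, 4, 1); ‖v_1‖ = 5.0990, so e_1 = (-0.5883, 0.7845, 0.1961).
e_1·v_2 = (-0.5883)·4 + 0.7845·(-1) + 0.1961·(-1) = -3.3340.
u_2 = v_2 + 3.3340·e_1 = (2.0385, 1.6154, -0.3462).
‖u_2‖ = 2.6239, so e_2 = (0.7769, 0.6157, -0.1319).

e_2 = (0.7769, 0.6157, -0.1319)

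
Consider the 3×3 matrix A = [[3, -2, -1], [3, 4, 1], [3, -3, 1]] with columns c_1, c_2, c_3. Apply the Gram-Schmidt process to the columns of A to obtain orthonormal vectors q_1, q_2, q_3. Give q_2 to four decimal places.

q_2 = (-0.3113, 0.8093, -0.4981)

c_1 = (3, 3, 3); ‖c_1‖ = 5.1962, so q_1 = (0.5774, 0.5774, 0.5774).
q_1·c_2 = 0.5774·(-2) + 0.5774·4 + 0.5774·(-3) = -0.5774.
u_2 = c_2 + 0.5774·q_1 = (-1.6667, 4.3333, -2.6667).
‖u_2‖ = 5.3541, so q_2 = (-0.3113, 0.8093, -0.4981).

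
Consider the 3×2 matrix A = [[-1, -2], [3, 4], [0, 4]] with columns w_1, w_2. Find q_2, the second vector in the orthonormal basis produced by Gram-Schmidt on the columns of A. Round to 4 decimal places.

q_2 = (-0.1482, -0.0494, 0.9877)

w_1 = (-1, 3, 0); ‖w_1‖ = 3.1623, so q_1 = (-0.3162, 0.9487, 0.0000).
q_1·w_2 = (-0.3162)·(-2) + 0.9487·4 + 0.0000·4 = 4.4272.
u_2 = w_2 − 4.4272·q_1 = (-0.6000, -0.2000, 4.0000).
‖u_2‖ = 4.0497, so q_2 = (-0.1482, -0.0494, 0.9877).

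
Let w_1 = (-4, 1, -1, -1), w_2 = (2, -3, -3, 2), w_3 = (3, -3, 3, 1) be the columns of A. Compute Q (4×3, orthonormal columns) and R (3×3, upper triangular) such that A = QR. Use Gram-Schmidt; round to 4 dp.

Q = [[-0.9177, -0.0231, -0.3404], [0.2294, -0.5432, -0.7543], [-0.2294, -0.7744, 0.5593], [-0.2294, 0.3236, 0.0479]], R = [[4.3589, -2.2942, -4.3589], [0.0000, 4.5538, -0.4392], [0.0000, 0.0000, 2.9677]]

e_1 = w_1/‖w_1‖ = (-4, 1, -1, -1)/4.3589 = (-0.9177, 0.2294, -0.2294, -0.2294).
r_{12} = e_1·w_2 = -2.2942.
u_2 = w_2 + 2.2942·e_1 = (-0.1053, -2.4737, -3.5263, 1.4737).
‖u_2‖ = 4.5538, so e_2 = (-0.0231, -0.5432, -0.7744, 0.3236).
r_{13} = e_1·w_3 = -4.3589; r_{23} = e_2·w_3 = -0.4392.
u_3 = w_3 + 4.3589·e_1 + 0.4392·e_2 = (-1.0102, -2.2386, 1.6599, 0.1421).
‖u_3‖ = 2.9677, so e_3 = (-0.3404, -0.7543, 0.5593, 0.0479).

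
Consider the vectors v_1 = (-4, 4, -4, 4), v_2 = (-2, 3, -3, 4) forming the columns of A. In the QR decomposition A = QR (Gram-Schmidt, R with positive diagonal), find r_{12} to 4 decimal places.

r_{12} = 6.0000

v_1 = (-4, 4, -4, 4); ‖v_1‖ = 8.0000, so q_1 = (-0.5000, 0.5000, -0.5000, 0.5000).
r_{12} = q_1·v_2 = 6.0000.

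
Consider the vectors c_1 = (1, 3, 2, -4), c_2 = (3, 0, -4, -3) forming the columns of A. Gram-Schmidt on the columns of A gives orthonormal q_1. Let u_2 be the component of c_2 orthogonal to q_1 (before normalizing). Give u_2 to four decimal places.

u_2 = (2.7667, -0.7000, -4.4667, -2.0667)

c_1 = (1, 3, 2, -4); ‖c_1‖ = 5.4772, so q_1 = (0.1826, 0.5477, 0.3651, -0.7303).
q_1·c_2 = 0.1826·3 + 0.5477·0 + 0.3651·(-4) + (-0.7303)·(-3) = 1.2780.
u_2 = c_2 − 1.2780·q_1 = (2.7667, -0.7000, -4.4667, -2.0667).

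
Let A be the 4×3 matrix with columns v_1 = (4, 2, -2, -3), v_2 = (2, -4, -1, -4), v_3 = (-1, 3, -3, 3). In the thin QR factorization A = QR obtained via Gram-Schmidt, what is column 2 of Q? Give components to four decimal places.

v_1 = (4, 2, -2, -3); ‖v_1‖ = 5.7446, so q_1 = (0.6963, 0.3482, -0.3482, -0.5222).
q_1·v_2 = 0.6963·2 + 0.3482·(-4) + (-0.3482)·(-1) + (-0.5222)·(-4) = 2.4371.
u_2 = v_2 − 2.4371·q_1 = (0.3030, -4.8485, -0.1515, -2.7273).
‖u_2‖ = 5.5732, so q_2 = (0.0544, -0.8700, -0.0272, -0.4894).

q_2 = (0.0544, -0.8700, -0.0272, -0.4894)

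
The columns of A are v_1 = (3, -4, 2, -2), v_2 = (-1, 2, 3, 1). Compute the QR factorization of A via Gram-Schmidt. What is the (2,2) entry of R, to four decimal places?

r_{22} = 3.6763

q_1 = v_1/‖v_1‖ = (3, -4, 2, -2)/5.7446 = (0.5222, -0.6963, 0.3482, -0.3482).
r_{12} = q_1·v_2 = -1.2185.
u_2 = v_2 + 1.2185·q_1 = (-0.3636, 1.1515, 3.4242, 0.5758).
r_{22} = ‖u_2‖ = 3.6763.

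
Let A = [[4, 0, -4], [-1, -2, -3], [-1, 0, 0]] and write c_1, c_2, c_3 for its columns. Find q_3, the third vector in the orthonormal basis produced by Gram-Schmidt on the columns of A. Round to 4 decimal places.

q_3 = (-0.2425, 0.0000, -0.9701)

c_1 = (4, -1, -1); ‖c_1‖ = 4.2426, so q_1 = (0.9428, -0.2357, -0.2357).
q_1·c_2 = 0.9428·0 + (-0.2357)·(-2) + (-0.2357)·0 = 0.4714.
u_2 = c_2 − 0.4714·q_1 = (-0.4444, -1.8889, 0.1111).
‖u_2‖ = 1.9437, so q_2 = (-0.2287, -0.9718, 0.0572).
q_1·c_3 = 0.9428·(-4) + (-0.2357)·(-3) + (-0.2357)·0 = -3.0641; q_2·c_3 = (-0.2287)·(-4) + (-0.9718)·(-3) + 0.0572·0 = 3.8301.
u_3 = c_3 + 3.0641·q_1 − 3.8301·q_2 = (-0.2353, 0.0000, -0.9412).
‖u_3‖ = 0.9701, so q_3 = (-0.2425, 0.0000, -0.9701).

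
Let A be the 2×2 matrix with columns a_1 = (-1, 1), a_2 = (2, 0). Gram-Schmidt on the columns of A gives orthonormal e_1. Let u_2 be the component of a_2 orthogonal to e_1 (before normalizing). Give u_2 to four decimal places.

a_1 = (-1, 1); ‖a_1‖ = 1.4142, so e_1 = (-0.7071, 0.7071).
e_1·a_2 = (-0.7071)·2 + 0.7071·0 = -1.4142.
u_2 = a_2 + 1.4142·e_1 = (1.0000, 1.0000).

u_2 = (1.0000, 1.0000)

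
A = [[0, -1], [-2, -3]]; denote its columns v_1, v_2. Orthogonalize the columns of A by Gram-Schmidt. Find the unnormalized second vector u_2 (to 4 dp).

u_2 = (-1.0000, 0.0000)

v_1 = (0, -2); ‖v_1‖ = 2.0000, so e_1 = (0.0000, -1.0000).
e_1·v_2 = 0.0000·(-1) + (-1.0000)·(-3) = 3.0000.
u_2 = v_2 − 3.0000·e_1 = (-1.0000, 0.0000).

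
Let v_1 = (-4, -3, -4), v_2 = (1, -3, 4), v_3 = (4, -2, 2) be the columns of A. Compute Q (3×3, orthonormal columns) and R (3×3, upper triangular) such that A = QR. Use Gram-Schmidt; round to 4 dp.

v_1 = (-4, -3, -4); ‖v_1‖ = 6.4031, so q_1 = (-0.6247, -0.4685, -0.6247).
q_1·v_2 = (-0.6247)·1 + (-0.4685)·(-3) + (-0.6247)·4 = -1.7179.
u_2 = v_2 + 1.7179·q_1 = (-0.0732, -3.8049, 2.9268).
‖u_2‖ = 4.8009, so q_2 = (-0.0152, -0.7925, 0.6096).
q_1·v_3 = (-0.6247)·4 + (-0.4685)·(-2) + (-0.6247)·2 = -2.8111; q_2·v_3 = (-0.0152)·4 + (-0.7925)·(-2) + 0.6096·2 = 2.7434.
u_3 = v_3 + 2.8111·q_1 − 2.7434·q_2 = (2.2857, -1.1429, -1.4286).
‖u_3‖ = 2.9277, so q_3 = (0.7807, -0.3904, -0.4880).

Q = [[-0.6247, -0.0152, 0.7807], [-0.4685, -0.7925, -0.3904], [-0.6247, 0.6096, -0.4880]], R = [[6.4031, -1.7179, -2.8111], [0.0000, 4.8009, 2.7434], [0.0000, 0.0000, 2.9277]]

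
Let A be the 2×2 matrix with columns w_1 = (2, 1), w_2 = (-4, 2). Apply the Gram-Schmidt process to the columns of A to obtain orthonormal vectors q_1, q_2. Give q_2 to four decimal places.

w_1 = (2, 1); ‖w_1‖ = 2.2361, so q_1 = (0.8944, 0.4472).
q_1·w_2 = 0.8944·(-4) + 0.4472·2 = -2.6833.
u_2 = w_2 + 2.6833·q_1 = (-1.6000, 3.2000).
‖u_2‖ = 3.5777, so q_2 = (-0.4472, 0.8944).

q_2 = (-0.4472, 0.8944)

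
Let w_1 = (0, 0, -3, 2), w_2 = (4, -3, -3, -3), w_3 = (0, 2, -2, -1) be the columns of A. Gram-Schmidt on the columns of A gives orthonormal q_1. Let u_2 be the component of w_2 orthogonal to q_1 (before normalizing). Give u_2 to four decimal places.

q_1 = w_1/‖w_1‖ = (0, 0, -3, 2)/3.6056 = (0.0000, 0.0000, -0.8321, 0.5547).
r_{12} = q_1·w_2 = 0.8321.
u_2 = w_2 − 0.8321·q_1 = (4.0000, -3.0000, -2.3077, -3.4615).

u_2 = (4.0000, -3.0000, -2.3077, -3.4615)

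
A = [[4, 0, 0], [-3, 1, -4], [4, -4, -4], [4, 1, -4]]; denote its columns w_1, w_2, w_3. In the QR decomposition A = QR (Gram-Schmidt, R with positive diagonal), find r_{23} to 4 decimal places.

e_1 = w_1/‖w_1‖ = (4, -3, 4, 4)/7.5498 = (0.5298, -0.3974, 0.5298, 0.5298).
r_{12} = e_1·w_2 = -1.9868.
u_2 = w_2 + 1.9868·e_1 = (1.0526, 0.2105, -2.9474, 2.0526).
‖u_2‖ = 3.7487, so e_2 = (0.2808, 0.0562, -0.7862, 0.5476).
r_{23} = e_2·w_3 = 0.7301.

r_{23} = 0.7301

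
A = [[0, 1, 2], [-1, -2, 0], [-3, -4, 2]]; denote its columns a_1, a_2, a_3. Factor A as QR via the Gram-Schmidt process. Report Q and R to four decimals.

Q = [[0.0000, 0.8452, 0.5345], [-0.3162, -0.5071, 0.8018], [-0.9487, 0.1690, -0.2673]], R = [[3.1623, 4.4272, -1.8974], [0.0000, 1.1832, 2.0284], [0.0000, 0.0000, 0.5345]]

a_1 = (0, -1, -3); ‖a_1‖ = 3.1623, so q_1 = (0.0000, -0.3162, -0.9487).
q_1·a_2 = 0.0000·1 + (-0.3162)·(-2) + (-0.9487)·(-4) = 4.4272.
u_2 = a_2 − 4.4272·q_1 = (1.0000, -0.6000, 0.2000).
‖u_2‖ = 1.1832, so q_2 = (0.8452, -0.5071, 0.1690).
q_1·a_3 = 0.0000·2 + (-0.3162)·0 + (-0.9487)·2 = -1.8974; q_2·a_3 = 0.8452·2 + (-0.5071)·0 + 0.1690·2 = 2.0284.
u_3 = a_3 + 1.8974·q_1 − 2.0284·q_2 = (0.2857, 0.4286, -0.1429).
‖u_3‖ = 0.5345, so q_3 = (0.5345, 0.8018, -0.2673).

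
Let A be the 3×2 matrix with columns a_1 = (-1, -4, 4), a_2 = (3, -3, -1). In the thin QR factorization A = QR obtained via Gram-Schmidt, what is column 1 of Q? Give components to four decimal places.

q_1 = (-0.1741, -0.6963, 0.6963)

a_1 = (-1, -4, 4); ‖a_1‖ = 5.7446, so q_1 = (-0.1741, -0.6963, 0.6963).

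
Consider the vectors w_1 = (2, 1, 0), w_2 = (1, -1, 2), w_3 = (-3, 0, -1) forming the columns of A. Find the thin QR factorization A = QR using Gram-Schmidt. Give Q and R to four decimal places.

Q = [[0.8944, 0.2491, -0.3714], [0.4472, -0.4983, 0.7428], [0.0000, 0.8305, 0.5571]], R = [[2.2361, 0.4472, -2.6833], [0.0000, 2.4083, -1.5779], [0.0000, 0.0000, 0.5571]]

e_1 = w_1/‖w_1‖ = (2, 1, 0)/2.2361 = (0.8944, 0.4472, 0.0000).
r_{12} = e_1·w_2 = 0.4472.
u_2 = w_2 − 0.4472·e_1 = (0.6000, -1.2000, 2.0000).
‖u_2‖ = 2.4083, so e_2 = (0.2491, -0.4983, 0.8305).
r_{13} = e_1·w_3 = -2.6833; r_{23} = e_2·w_3 = -1.5779.
u_3 = w_3 + 2.6833·e_1 + 1.5779·e_2 = (-0.2069, 0.4138, 0.3103).
‖u_3‖ = 0.5571, so e_3 = (-0.3714, 0.7428, 0.5571).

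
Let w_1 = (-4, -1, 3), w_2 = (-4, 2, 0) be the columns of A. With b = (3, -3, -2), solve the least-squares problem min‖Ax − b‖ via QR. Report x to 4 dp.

e_1 = w_1/‖w_1‖ = (-4, -1, 3)/5.0990 = (-0.7845, -0.1961, 0.5883).
r_{12} = e_1·w_2 = 2.7456.
u_2 = w_2 − 2.7456·e_1 = (-1.8462, 2.5385, -1.6154).
‖u_2‖ = 3.5301, so e_2 = (-0.5230, 0.7191, -0.4576).
Qᵀb = (-2.9417, -2.8110).
Back-substitute: x_2 = -2.8110/3.5301 = -0.7963.
x_1 = (-2.9417 − 2.7456·(-0.7963))/5.0990 = -0.1481.

x = (-0.1481, -0.7963)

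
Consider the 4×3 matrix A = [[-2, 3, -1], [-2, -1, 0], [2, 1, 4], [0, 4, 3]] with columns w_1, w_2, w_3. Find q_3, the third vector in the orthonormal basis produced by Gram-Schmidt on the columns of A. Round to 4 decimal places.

q_1 = w_1/‖w_1‖ = (-2, -2, 2, 0)/3.4641 = (-0.5774, -0.5774, 0.5774, 0.0000).
r_{12} = q_1·w_2 = -0.5774.
u_2 = w_2 + 0.5774·q_1 = (2.6667, -1.3333, 1.3333, 4.0000).
‖u_2‖ = 5.1640, so q_2 = (0.5164, -0.2582, 0.2582, 0.7746).
r_{13} = q_1·w_3 = 2.8868; r_{23} = q_2·w_3 = 2.8402.
u_3 = w_3 − 2.8868·q_1 − 2.8402·q_2 = (-0.8000, 2.4000, 1.6000, 0.8000).
‖u_3‖ = 3.0984, so q_3 = (-0.2582, 0.7746, 0.5164, 0.2582).

q_3 = (-0.2582, 0.7746, 0.5164, 0.2582)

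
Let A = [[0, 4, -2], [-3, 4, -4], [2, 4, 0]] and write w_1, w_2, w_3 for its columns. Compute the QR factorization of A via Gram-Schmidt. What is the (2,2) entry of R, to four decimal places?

r_{22} = 6.8388

w_1 = (0, -3, 2); ‖w_1‖ = 3.6056, so e_1 = (0.0000, -0.8321, 0.5547).
e_1·w_2 = 0.0000·4 + (-0.8321)·4 + 0.5547·4 = -1.1094.
u_2 = w_2 + 1.1094·e_1 = (4.0000, 3.0769, 4.6154).
r_{22} = ‖u_2‖ = 6.8388.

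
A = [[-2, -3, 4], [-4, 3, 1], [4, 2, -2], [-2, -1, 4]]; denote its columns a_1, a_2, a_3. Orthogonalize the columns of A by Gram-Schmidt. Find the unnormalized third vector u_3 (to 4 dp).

u_3 = (0.8407, 0.3363, 1.8053, 2.0973)

a_1 = (-2, -4, 4, -2); ‖a_1‖ = 6.3246, so q_1 = (-0.3162, -0.6325, 0.6325, -0.3162).
q_1·a_2 = (-0.3162)·(-3) + (-0.6325)·3 + 0.6325·2 + (-0.3162)·(-1) = 0.6325.
u_2 = a_2 − 0.6325·q_1 = (-2.8000, 3.4000, 1.6000, -0.8000).
‖u_2‖ = 4.7539, so q_2 = (-0.5890, 0.7152, 0.3366, -0.1683).
q_1·a_3 = (-0.3162)·4 + (-0.6325)·1 + 0.6325·(-2) + (-0.3162)·4 = -4.4272; q_2·a_3 = (-0.5890)·4 + 0.7152·1 + 0.3366·(-2) + (-0.1683)·4 = -2.9870.
u_3 = a_3 + 4.4272·q_1 + 2.9870·q_2 = (0.8407, 0.3363, 1.8053, 2.0973).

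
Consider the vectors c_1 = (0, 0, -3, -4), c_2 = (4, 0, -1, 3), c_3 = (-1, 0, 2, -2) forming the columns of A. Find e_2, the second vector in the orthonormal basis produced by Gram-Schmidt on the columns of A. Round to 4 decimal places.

e_2 = (0.8384, 0.0000, -0.4360, 0.3270)

c_1 = (0, 0, -3, -4); ‖c_1‖ = 5.0000, so e_1 = (0.0000, 0.0000, -0.6000, -0.8000).
e_1·c_2 = 0.0000·4 + 0.0000·0 + (-0.6000)·(-1) + (-0.8000)·3 = -1.8000.
u_2 = c_2 + 1.8000·e_1 = (4.0000, 0.0000, -2.0800, 1.5600).
‖u_2‖ = 4.7707, so e_2 = (0.8384, 0.0000, -0.4360, 0.3270).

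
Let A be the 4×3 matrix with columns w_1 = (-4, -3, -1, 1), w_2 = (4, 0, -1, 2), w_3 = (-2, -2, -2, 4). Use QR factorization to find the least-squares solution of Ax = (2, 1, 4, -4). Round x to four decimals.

q_1 = w_1/‖w_1‖ = (-4, -3, -1, 1)/5.1962 = (-0.7698, -0.5774, -0.1925, 0.1925).
r_{12} = q_1·w_2 = -2.5019.
u_2 = w_2 + 2.5019·q_1 = (2.0741, -1.4444, -1.4815, 2.4815).
‖u_2‖ = 3.8394, so q_2 = (0.5402, -0.3762, -0.3859, 0.6463).
r_{13} = q_1·w_3 = 3.8490; r_{23} = q_2·w_3 = 3.0290.
u_3 = w_3 − 3.8490·q_1 − 3.0290·q_2 = (-0.6734, 1.3618, -0.0905, 1.3015).
‖u_3‖ = 2.0025, so q_3 = (-0.3363, 0.6801, -0.0452, 0.6499).
Qᵀb = (-3.6566, -3.4246, -2.7729).
Back-substitute: x_3 = -2.7729/2.0025 = -1.3847.
x_2 = (-3.4246 − 3.0290·(-1.3847))/3.8394 = 0.2005.
x_1 = (-3.6566 + 2.5019·0.2005 − 3.8490·(-1.3847))/5.1962 = 0.4185.

x = (0.4185, 0.2005, -1.3847)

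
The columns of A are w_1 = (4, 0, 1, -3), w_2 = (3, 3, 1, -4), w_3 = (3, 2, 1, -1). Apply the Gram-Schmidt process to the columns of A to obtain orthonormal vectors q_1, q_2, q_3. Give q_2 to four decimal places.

q_1 = w_1/‖w_1‖ = (4, 0, 1, -3)/5.0990 = (0.7845, 0.0000, 0.1961, -0.5883).
r_{12} = q_1·w_2 = 4.9029.
u_2 = w_2 − 4.9029·q_1 = (-0.8462, 3.0000, 0.0385, -1.1154).
‖u_2‖ = 3.3108, so q_2 = (-0.2556, 0.9061, 0.0116, -0.3369).

q_2 = (-0.2556, 0.9061, 0.0116, -0.3369)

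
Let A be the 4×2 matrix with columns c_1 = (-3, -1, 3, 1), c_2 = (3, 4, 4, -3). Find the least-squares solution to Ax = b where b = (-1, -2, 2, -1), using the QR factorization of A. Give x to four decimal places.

e_1 = c_1/‖c_1‖ = (-3, -1, 3, 1)/4.4721 = (-0.6708, -0.2236, 0.6708, 0.2236).
r_{12} = e_1·c_2 = -0.8944.
u_2 = c_2 + 0.8944·e_1 = (2.4000, 3.8000, 4.6000, -2.8000).
‖u_2‖ = 7.0143, so e_2 = (0.3422, 0.5418, 0.6558, -0.3992).
Qᵀb = (2.2361, 0.2851).
Back-substitute: x_2 = 0.2851/7.0143 = 0.0407.
x_1 = (2.2361 + 0.8944·0.0407)/4.4721 = 0.5081.

x = (0.5081, 0.0407)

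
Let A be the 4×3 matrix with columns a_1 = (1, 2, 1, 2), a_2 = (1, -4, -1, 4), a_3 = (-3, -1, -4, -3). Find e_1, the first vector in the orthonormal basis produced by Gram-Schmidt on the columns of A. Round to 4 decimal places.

e_1 = a_1/‖a_1‖ = (1, 2, 1, 2)/3.1623 = (0.3162, 0.6325, 0.3162, 0.6325).

e_1 = (0.3162, 0.6325, 0.3162, 0.6325)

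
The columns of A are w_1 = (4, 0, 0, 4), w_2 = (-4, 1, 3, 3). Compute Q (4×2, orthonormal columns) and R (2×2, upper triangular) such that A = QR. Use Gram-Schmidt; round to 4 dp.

Q = [[0.7071, -0.5959], [0.0000, 0.1703], [0.0000, 0.5108], [0.7071, 0.5959]], R = [[5.6569, -0.7071], [0.0000, 5.8737]]

q_1 = w_1/‖w_1‖ = (4, 0, 0, 4)/5.6569 = (0.7071, 0.0000, 0.0000, 0.7071).
r_{12} = q_1·w_2 = -0.7071.
u_2 = w_2 + 0.7071·q_1 = (-3.5000, 1.0000, 3.0000, 3.5000).
‖u_2‖ = 5.8737, so q_2 = (-0.5959, 0.1703, 0.5108, 0.5959).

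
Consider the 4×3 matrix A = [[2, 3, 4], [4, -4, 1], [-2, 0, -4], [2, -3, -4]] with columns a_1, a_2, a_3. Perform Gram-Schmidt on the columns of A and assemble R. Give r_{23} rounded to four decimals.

e_1 = a_1/‖a_1‖ = (2, 4, -2, 2)/5.2915 = (0.3780, 0.7559, -0.3780, 0.3780).
r_{12} = e_1·a_2 = -3.0237.
u_2 = a_2 + 3.0237·e_1 = (4.1429, -1.7143, -1.1429, -1.8571).
‖u_2‖ = 4.9857, so e_2 = (0.8309, -0.3438, -0.2292, -0.3725).
r_{23} = e_2·a_3 = 5.3868.

r_{23} = 5.3868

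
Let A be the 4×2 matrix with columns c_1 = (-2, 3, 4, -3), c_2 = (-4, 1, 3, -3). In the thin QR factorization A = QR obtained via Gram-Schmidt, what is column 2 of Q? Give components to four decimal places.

q_2 = (-0.8161, -0.5379, -0.1298, -0.1669)

c_1 = (-2, 3, 4, -3); ‖c_1‖ = 6.1644, so q_1 = (-0.3244, 0.4867, 0.6489, -0.4867).
q_1·c_2 = (-0.3244)·(-4) + 0.4867·1 + 0.6489·3 + (-0.4867)·(-3) = 5.1911.
u_2 = c_2 − 5.1911·q_1 = (-2.3158, -1.5263, -0.3684, -0.4737).
‖u_2‖ = 2.8377, so q_2 = (-0.8161, -0.5379, -0.1298, -0.1669).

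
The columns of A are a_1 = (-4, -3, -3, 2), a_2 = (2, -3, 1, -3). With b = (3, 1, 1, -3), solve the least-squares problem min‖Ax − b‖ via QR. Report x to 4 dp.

x = (-0.5531, 0.3728)

a_1 = (-4, -3, -3, 2); ‖a_1‖ = 6.1644, so q_1 = (-0.6489, -0.4867, -0.4867, 0.3244).
q_1·a_2 = (-0.6489)·2 + (-0.4867)·(-3) + (-0.4867)·1 + 0.3244·(-3) = -1.2978.
u_2 = a_2 + 1.2978·q_1 = (1.1579, -3.6316, 0.3684, -2.5789).
‖u_2‖ = 4.6169, so q_2 = (0.2508, -0.7866, 0.0798, -0.5586).
Qᵀb = (-3.8933, 1.7214).
Back-substitute: x_2 = 1.7214/4.6169 = 0.3728.
x_1 = (-3.8933 + 1.2978·0.3728)/6.1644 = -0.5531.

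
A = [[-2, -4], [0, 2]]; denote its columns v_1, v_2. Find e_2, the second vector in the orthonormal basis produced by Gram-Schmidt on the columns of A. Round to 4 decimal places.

e_1 = v_1/‖v_1‖ = (-2, 0)/2.0000 = (-1.0000, 0.0000).
r_{12} = e_1·v_2 = 4.0000.
u_2 = v_2 − 4.0000·e_1 = (0.0000, 2.0000).
‖u_2‖ = 2.0000, so e_2 = (0.0000, 1.0000).

e_2 = (0.0000, 1.0000)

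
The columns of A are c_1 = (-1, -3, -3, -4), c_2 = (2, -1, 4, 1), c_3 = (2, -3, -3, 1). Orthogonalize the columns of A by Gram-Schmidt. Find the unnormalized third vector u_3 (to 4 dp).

u_3 = (2.2275, -1.8037, -2.1706, 2.4239)

c_1 = (-1, -3, -3, -4); ‖c_1‖ = 5.9161, so q_1 = (-0.1690, -0.5071, -0.5071, -0.6761).
q_1·c_2 = (-0.1690)·2 + (-0.5071)·(-1) + (-0.5071)·4 + (-0.6761)·1 = -2.5355.
u_2 = c_2 + 2.5355·q_1 = (1.5714, -2.2857, 2.7143, -0.7143).
‖u_2‖ = 3.9461, so q_2 = (0.3982, -0.5792, 0.6878, -0.1810).
q_1·c_3 = (-0.1690)·2 + (-0.5071)·(-3) + (-0.5071)·(-3) + (-0.6761)·1 = 2.0284; q_2·c_3 = 0.3982·2 + (-0.5792)·(-3) + 0.6878·(-3) + (-0.1810)·1 = 0.2896.
u_3 = c_3 − 2.0284·q_1 − 0.2896·q_2 = (2.2275, -1.8037, -2.1706, 2.4239).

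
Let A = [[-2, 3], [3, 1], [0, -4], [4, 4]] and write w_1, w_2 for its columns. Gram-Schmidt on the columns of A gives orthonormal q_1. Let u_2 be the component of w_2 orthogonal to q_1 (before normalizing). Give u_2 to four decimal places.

w_1 = (-2, 3, 0, 4); ‖w_1‖ = 5.3852, so q_1 = (-0.3714, 0.5571, 0.0000, 0.7428).
q_1·w_2 = (-0.3714)·3 + 0.5571·1 + 0.0000·(-4) + 0.7428·4 = 2.4140.
u_2 = w_2 − 2.4140·q_1 = (3.8966, -0.3448, -4.0000, 2.2069).

u_2 = (3.8966, -0.3448, -4.0000, 2.2069)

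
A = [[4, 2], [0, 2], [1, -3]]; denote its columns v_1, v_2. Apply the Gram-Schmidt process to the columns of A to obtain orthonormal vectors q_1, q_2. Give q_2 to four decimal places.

q_2 = (0.2090, 0.5075, -0.8359)

q_1 = v_1/‖v_1‖ = (4, 0, 1)/4.1231 = (0.9701, 0.0000, 0.2425).
r_{12} = q_1·v_2 = 1.2127.
u_2 = v_2 − 1.2127·q_1 = (0.8235, 2.0000, -3.2941).
‖u_2‖ = 3.9407, so q_2 = (0.2090, 0.5075, -0.8359).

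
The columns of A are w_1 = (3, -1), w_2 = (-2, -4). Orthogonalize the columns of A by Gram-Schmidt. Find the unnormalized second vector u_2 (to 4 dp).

w_1 = (3, -1); ‖w_1‖ = 3.1623, so q_1 = (0.9487, -0.3162).
q_1·w_2 = 0.9487·(-2) + (-0.3162)·(-4) = -0.6325.
u_2 = w_2 + 0.6325·q_1 = (-1.4000, -4.2000).

u_2 = (-1.4000, -4.2000)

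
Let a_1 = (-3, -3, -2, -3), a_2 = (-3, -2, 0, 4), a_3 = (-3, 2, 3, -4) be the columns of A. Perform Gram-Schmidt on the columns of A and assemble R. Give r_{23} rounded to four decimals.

r_{23} = -2.2155

q_1 = a_1/‖a_1‖ = (-3, -3, -2, -3)/5.5678 = (-0.5388, -0.5388, -0.3592, -0.5388).
r_{12} = q_1·a_2 = 0.5388.
u_2 = a_2 − 0.5388·q_1 = (-2.7097, -1.7097, 0.1935, 4.2903).
‖u_2‖ = 5.3581, so q_2 = (-0.5057, -0.3191, 0.0361, 0.8007).
r_{23} = q_2·a_3 = -2.2155.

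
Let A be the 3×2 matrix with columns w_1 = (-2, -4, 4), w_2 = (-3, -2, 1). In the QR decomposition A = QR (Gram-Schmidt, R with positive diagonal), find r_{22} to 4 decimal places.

w_1 = (-2, -4, 4); ‖w_1‖ = 6.0000, so q_1 = (-0.3333, -0.6667, 0.6667).
q_1·w_2 = (-0.3333)·(-3) + (-0.6667)·(-2) + 0.6667·1 = 3.0000.
u_2 = w_2 − 3.0000·q_1 = (-2.0000, 0.0000, -1.0000).
r_{22} = ‖u_2‖ = 2.2361.

r_{22} = 2.2361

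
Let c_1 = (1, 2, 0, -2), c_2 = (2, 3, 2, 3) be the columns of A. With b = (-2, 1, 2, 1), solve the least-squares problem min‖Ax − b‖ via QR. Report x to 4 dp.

q_1 = c_1/‖c_1‖ = (1, 2, 0, -2)/3.0000 = (0.3333, 0.6667, 0.0000, -0.6667).
r_{12} = q_1·c_2 = 0.6667.
u_2 = c_2 − 0.6667·q_1 = (1.7778, 2.5556, 2.0000, 3.4444).
‖u_2‖ = 5.0553, so q_2 = (0.3517, 0.5055, 0.3956, 0.6814).
Qᵀb = (-0.6667, 1.2748).
Back-substitute: x_2 = 1.2748/5.0553 = 0.2522.
x_1 = (-0.6667 − 0.6667·0.2522)/3.0000 = -0.2783.

x = (-0.2783, 0.2522)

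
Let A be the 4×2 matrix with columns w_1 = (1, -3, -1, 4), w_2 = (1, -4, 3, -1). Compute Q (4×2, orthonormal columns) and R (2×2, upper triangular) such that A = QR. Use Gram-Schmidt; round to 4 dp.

q_1 = w_1/‖w_1‖ = (1, -3, -1, 4)/5.1962 = (0.1925, -0.5774, -0.1925, 0.7698).
r_{12} = q_1·w_2 = 1.1547.
u_2 = w_2 − 1.1547·q_1 = (0.7778, -3.3333, 3.2222, -1.8889).
‖u_2‖ = 5.0662, so q_2 = (0.1535, -0.6580, 0.6360, -0.3728).

Q = [[0.1925, 0.1535], [-0.5774, -0.6580], [-0.1925, 0.6360], [0.7698, -0.3728]], R = [[5.1962, 1.1547], [0.0000, 5.0662]]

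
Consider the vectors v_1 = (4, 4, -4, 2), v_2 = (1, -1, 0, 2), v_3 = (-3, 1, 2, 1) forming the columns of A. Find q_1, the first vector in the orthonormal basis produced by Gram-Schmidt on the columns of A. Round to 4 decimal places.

v_1 = (4, 4, -4, 2); ‖v_1‖ = 7.2111, so q_1 = (0.5547, 0.5547, -0.5547, 0.2774).

q_1 = (0.5547, 0.5547, -0.5547, 0.2774)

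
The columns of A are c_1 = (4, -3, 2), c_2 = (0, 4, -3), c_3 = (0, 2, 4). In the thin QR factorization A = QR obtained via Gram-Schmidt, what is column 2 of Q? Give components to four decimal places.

e_2 = (0.6677, 0.5749, -0.4729)

c_1 = (4, -3, 2); ‖c_1‖ = 5.3852, so e_1 = (0.7428, -0.5571, 0.3714).
e_1·c_2 = 0.7428·0 + (-0.5571)·4 + 0.3714·(-3) = -3.3425.
u_2 = c_2 + 3.3425·e_1 = (2.4828, 2.1379, -1.7586).
‖u_2‖ = 3.7185, so e_2 = (0.6677, 0.5749, -0.4729).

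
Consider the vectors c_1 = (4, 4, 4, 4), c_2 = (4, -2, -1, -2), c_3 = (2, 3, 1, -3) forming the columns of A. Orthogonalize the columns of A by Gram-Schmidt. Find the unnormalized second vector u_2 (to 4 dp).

q_1 = c_1/‖c_1‖ = (4, 4, 4, 4)/8.0000 = (0.5000, 0.5000, 0.5000, 0.5000).
r_{12} = q_1·c_2 = -0.5000.
u_2 = c_2 + 0.5000·q_1 = (4.2500, -1.7500, -0.7500, -1.7500).

u_2 = (4.2500, -1.7500, -0.7500, -1.7500)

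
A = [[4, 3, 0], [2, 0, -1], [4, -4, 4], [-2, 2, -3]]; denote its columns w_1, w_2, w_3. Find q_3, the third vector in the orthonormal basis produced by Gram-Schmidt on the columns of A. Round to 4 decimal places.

q_3 = (0.2429, -0.8502, -0.0500, -0.4644)

q_1 = w_1/‖w_1‖ = (4, 2, 4, -2)/6.3246 = (0.6325, 0.3162, 0.6325, -0.3162).
r_{12} = q_1·w_2 = -1.2649.
u_2 = w_2 + 1.2649·q_1 = (3.8000, 0.4000, -3.2000, 1.6000).
‖u_2‖ = 5.2345, so q_2 = (0.7260, 0.0764, -0.6113, 0.3057).
r_{13} = q_1·w_3 = 3.1623; r_{23} = q_2·w_3 = -3.4387.
u_3 = w_3 − 3.1623·q_1 + 3.4387·q_2 = (0.4964, -1.7372, -0.1022, -0.9489).
‖u_3‖ = 2.0433, so q_3 = (0.2429, -0.8502, -0.0500, -0.4644).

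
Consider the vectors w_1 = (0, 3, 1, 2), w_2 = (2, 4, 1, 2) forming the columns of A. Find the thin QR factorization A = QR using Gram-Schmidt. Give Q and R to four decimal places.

Q = [[0.0000, 0.9581], [0.8018, 0.1711], [0.2673, -0.1027], [0.5345, -0.2053]], R = [[3.7417, 4.5434], [0.0000, 2.0874]]

w_1 = (0, 3, 1, 2); ‖w_1‖ = 3.7417, so q_1 = (0.0000, 0.8018, 0.2673, 0.5345).
q_1·w_2 = 0.0000·2 + 0.8018·4 + 0.2673·1 + 0.5345·2 = 4.5434.
u_2 = w_2 − 4.5434·q_1 = (2.0000, 0.3571, -0.2143, -0.4286).
‖u_2‖ = 2.0874, so q_2 = (0.9581, 0.1711, -0.1027, -0.2053).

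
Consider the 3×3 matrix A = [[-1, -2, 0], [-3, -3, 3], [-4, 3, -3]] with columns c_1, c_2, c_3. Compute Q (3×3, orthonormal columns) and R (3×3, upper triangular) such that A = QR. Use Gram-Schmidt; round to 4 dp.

c_1 = (-1, -3, -4); ‖c_1‖ = 5.0990, so e_1 = (-0.1961, -0.5883, -0.7845).
e_1·c_2 = (-0.1961)·(-2) + (-0.5883)·(-3) + (-0.7845)·3 = -0.1961.
u_2 = c_2 + 0.1961·e_1 = (-2.0385, -3.1154, 2.8462).
‖u_2‖ = 4.6863, so e_2 = (-0.4350, -0.6648, 0.6073).
e_1·c_3 = (-0.1961)·0 + (-0.5883)·3 + (-0.7845)·(-3) = 0.5883; e_2·c_3 = (-0.4350)·0 + (-0.6648)·3 + 0.6073·(-3) = -3.8164.
u_3 = c_3 − 0.5883·e_1 + 3.8164·e_2 = (-1.5447, 0.8091, -0.2207).
‖u_3‖ = 1.7576, so e_3 = (-0.8788, 0.4603, -0.1255).

Q = [[-0.1961, -0.4350, -0.8788], [-0.5883, -0.6648, 0.4603], [-0.7845, 0.6073, -0.1255]], R = [[5.0990, -0.1961, 0.5883], [0.0000, 4.6863, -3.8164], [0.0000, 0.0000, 1.7576]]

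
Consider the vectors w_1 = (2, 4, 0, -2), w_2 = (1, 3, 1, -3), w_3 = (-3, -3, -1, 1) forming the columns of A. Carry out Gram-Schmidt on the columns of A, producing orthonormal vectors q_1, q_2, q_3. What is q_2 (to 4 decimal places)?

q_2 = (-0.3651, -0.1826, 0.5477, -0.7303)

q_1 = w_1/‖w_1‖ = (2, 4, 0, -2)/4.8990 = (0.4082, 0.8165, 0.0000, -0.4082).
r_{12} = q_1·w_2 = 4.0825.
u_2 = w_2 − 4.0825·q_1 = (-0.6667, -0.3333, 1.0000, -1.3333).
‖u_2‖ = 1.8257, so q_2 = (-0.3651, -0.1826, 0.5477, -0.7303).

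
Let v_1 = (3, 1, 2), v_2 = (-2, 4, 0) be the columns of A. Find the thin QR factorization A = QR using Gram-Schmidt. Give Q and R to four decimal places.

q_1 = v_1/‖v_1‖ = (3, 1, 2)/3.7417 = (0.8018, 0.2673, 0.5345).
r_{12} = q_1·v_2 = -0.5345.
u_2 = v_2 + 0.5345·q_1 = (-1.5714, 4.1429, 0.2857).
‖u_2‖ = 4.4401, so q_2 = (-0.3539, 0.9331, 0.0643).

Q = [[0.8018, -0.3539], [0.2673, 0.9331], [0.5345, 0.0643]], R = [[3.7417, -0.5345], [0.0000, 4.4401]]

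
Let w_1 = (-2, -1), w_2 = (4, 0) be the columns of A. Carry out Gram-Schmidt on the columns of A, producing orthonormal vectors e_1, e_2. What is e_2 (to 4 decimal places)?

e_2 = (0.4472, -0.8944)

w_1 = (-2, -1); ‖w_1‖ = 2.2361, so e_1 = (-0.8944, -0.4472).
e_1·w_2 = (-0.8944)·4 + (-0.4472)·0 = -3.5777.
u_2 = w_2 + 3.5777·e_1 = (0.8000, -1.6000).
‖u_2‖ = 1.7889, so e_2 = (0.4472, -0.8944).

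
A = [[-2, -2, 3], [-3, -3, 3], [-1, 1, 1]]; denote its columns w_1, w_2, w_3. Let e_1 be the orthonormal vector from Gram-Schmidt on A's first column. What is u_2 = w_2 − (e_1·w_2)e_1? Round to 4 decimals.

u_2 = (-0.2857, -0.4286, 1.8571)

w_1 = (-2, -3, -1); ‖w_1‖ = 3.7417, so e_1 = (-0.5345, -0.8018, -0.2673).
e_1·w_2 = (-0.5345)·(-2) + (-0.8018)·(-3) + (-0.2673)·1 = 3.2071.
u_2 = w_2 − 3.2071·e_1 = (-0.2857, -0.4286, 1.8571).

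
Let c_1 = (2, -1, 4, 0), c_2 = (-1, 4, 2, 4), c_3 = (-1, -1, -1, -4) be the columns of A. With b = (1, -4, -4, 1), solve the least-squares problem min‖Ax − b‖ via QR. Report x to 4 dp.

x = (-0.7312, -1.4694, -1.6586)

q_1 = c_1/‖c_1‖ = (2, -1, 4, 0)/4.5826 = (0.4364, -0.2182, 0.8729, 0.0000).
r_{12} = q_1·c_2 = 0.4364.
u_2 = c_2 − 0.4364·q_1 = (-1.1905, 4.0952, 1.6190, 4.0000).
‖u_2‖ = 6.0671, so q_2 = (-0.1962, 0.6750, 0.2669, 0.6593).
r_{13} = q_1·c_3 = -1.0911; r_{23} = q_2·c_3 = -3.3828.
u_3 = c_3 + 1.0911·q_1 + 3.3828·q_2 = (-1.1876, 1.0453, 0.8551, -1.7697).
‖u_3‖ = 2.5231, so q_3 = (-0.4707, 0.4143, 0.3389, -0.7014).
Qᵀb = (-2.1822, -3.3043, -4.1849).
Back-substitute: x_3 = -4.1849/2.5231 = -1.6586.
x_2 = (-3.3043 + 3.3828·(-1.6586))/6.0671 = -1.4694.
x_1 = (-2.1822 − 0.4364·(-1.4694) + 1.0911·(-1.6586))/4.5826 = -0.7312.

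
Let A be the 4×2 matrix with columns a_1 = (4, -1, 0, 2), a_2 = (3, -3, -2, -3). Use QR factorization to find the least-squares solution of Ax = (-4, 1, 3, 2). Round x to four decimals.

a_1 = (4, -1, 0, 2); ‖a_1‖ = 4.5826, so q_1 = (0.8729, -0.2182, 0.0000, 0.4364).
q_1·a_2 = 0.8729·3 + (-0.2182)·(-3) + 0.0000·(-2) + 0.4364·(-3) = 1.9640.
u_2 = a_2 − 1.9640·q_1 = (1.2857, -2.5714, -2.0000, -3.8571).
‖u_2‖ = 5.2099, so q_2 = (0.2468, -0.4936, -0.3839, -0.7404).
Qᵀb = (-2.8368, -4.1131).
Back-substitute: x_2 = -4.1131/5.2099 = -0.7895.
x_1 = (-2.8368 − 1.9640·(-0.7895))/4.5826 = -0.2807.

x = (-0.2807, -0.7895)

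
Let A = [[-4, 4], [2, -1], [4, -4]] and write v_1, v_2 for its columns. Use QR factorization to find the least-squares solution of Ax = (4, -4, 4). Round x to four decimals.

x = (-4.0000, -4.0000)

v_1 = (-4, 2, 4); ‖v_1‖ = 6.0000, so q_1 = (-0.6667, 0.3333, 0.6667).
q_1·v_2 = (-0.6667)·4 + 0.3333·(-1) + 0.6667·(-4) = -5.6667.
u_2 = v_2 + 5.6667·q_1 = (0.2222, 0.8889, -0.2222).
‖u_2‖ = 0.9428, so q_2 = (0.2357, 0.9428, -0.2357).
Qᵀb = (-1.3333, -3.7712).
Back-substitute: x_2 = -3.7712/0.9428 = -4.0000.
x_1 = (-1.3333 + 5.6667·(-4.0000))/6.0000 = -4.0000.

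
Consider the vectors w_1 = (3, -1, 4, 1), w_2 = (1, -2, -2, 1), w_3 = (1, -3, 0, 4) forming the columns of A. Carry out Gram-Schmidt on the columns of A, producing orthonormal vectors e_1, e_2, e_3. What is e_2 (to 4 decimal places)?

w_1 = (3, -1, 4, 1); ‖w_1‖ = 5.1962, so e_1 = (0.5774, -0.1925, 0.7698, 0.1925).
e_1·w_2 = 0.5774·1 + (-0.1925)·(-2) + 0.7698·(-2) + 0.1925·1 = -0.3849.
u_2 = w_2 + 0.3849·e_1 = (1.2222, -2.0741, -1.7037, 1.0741).
‖u_2‖ = 3.1388, so e_2 = (0.3894, -0.6608, -0.5428, 0.3422).

e_2 = (0.3894, -0.6608, -0.5428, 0.3422)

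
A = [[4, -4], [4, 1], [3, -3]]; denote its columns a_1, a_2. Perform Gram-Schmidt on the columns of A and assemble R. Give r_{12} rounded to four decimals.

r_{12} = -3.2796

a_1 = (4, 4, 3); ‖a_1‖ = 6.4031, so e_1 = (0.6247, 0.6247, 0.4685).
r_{12} = e_1·a_2 = -3.2796.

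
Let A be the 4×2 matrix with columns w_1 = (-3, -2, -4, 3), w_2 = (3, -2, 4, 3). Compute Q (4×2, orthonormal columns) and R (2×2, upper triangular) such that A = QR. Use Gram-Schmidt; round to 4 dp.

w_1 = (-3, -2, -4, 3); ‖w_1‖ = 6.1644, so e_1 = (-0.4867, -0.3244, -0.6489, 0.4867).
e_1·w_2 = (-0.4867)·3 + (-0.3244)·(-2) + (-0.6489)·4 + 0.4867·3 = -1.9467.
u_2 = w_2 + 1.9467·e_1 = (2.0526, -2.6316, 2.7368, 3.9474).
‖u_2‖ = 5.8490, so e_2 = (0.3509, -0.4499, 0.4679, 0.6749).

Q = [[-0.4867, 0.3509], [-0.3244, -0.4499], [-0.6489, 0.4679], [0.4867, 0.6749]], R = [[6.1644, -1.9467], [0.0000, 5.8490]]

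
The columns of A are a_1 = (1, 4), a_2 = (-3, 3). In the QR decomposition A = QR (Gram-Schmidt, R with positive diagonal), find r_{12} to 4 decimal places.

r_{12} = 2.1828

q_1 = a_1/‖a_1‖ = (1, 4)/4.1231 = (0.2425, 0.9701).
r_{12} = q_1·a_2 = 2.1828.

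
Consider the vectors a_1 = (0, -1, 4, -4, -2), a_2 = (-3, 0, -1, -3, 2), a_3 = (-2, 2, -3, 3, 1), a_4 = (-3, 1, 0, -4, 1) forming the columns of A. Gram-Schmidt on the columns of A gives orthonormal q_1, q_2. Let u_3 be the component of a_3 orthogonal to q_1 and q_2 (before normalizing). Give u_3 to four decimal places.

u_3 = (-1.3317, 1.2192, 0.3461, 0.5449, -1.0072)

a_1 = (0, -1, 4, -4, -2); ‖a_1‖ = 6.0828, so q_1 = (0.0000, -0.1644, 0.6576, -0.6576, -0.3288).
q_1·a_2 = 0.0000·(-3) + (-0.1644)·0 + 0.6576·(-1) + (-0.6576)·(-3) + (-0.3288)·2 = 0.6576.
u_2 = a_2 − 0.6576·q_1 = (-3.0000, 0.1081, -1.4324, -2.5676, 2.2162).
‖u_2‖ = 4.7505, so q_2 = (-0.6315, 0.0228, -0.3015, -0.5405, 0.4665).
q_1·a_3 = 0.0000·(-2) + (-0.1644)·2 + 0.6576·(-3) + (-0.6576)·3 + (-0.3288)·1 = -4.6032; q_2·a_3 = (-0.6315)·(-2) + 0.0228·2 + (-0.3015)·(-3) + (-0.5405)·3 + 0.4665·1 = 1.0582.
u_3 = a_3 + 4.6032·q_1 − 1.0582·q_2 = (-1.3317, 1.2192, 0.3461, 0.5449, -1.0072).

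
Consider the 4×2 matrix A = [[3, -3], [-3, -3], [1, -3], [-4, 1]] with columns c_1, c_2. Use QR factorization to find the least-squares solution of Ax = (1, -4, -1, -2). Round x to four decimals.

c_1 = (3, -3, 1, -4); ‖c_1‖ = 5.9161, so q_1 = (0.5071, -0.5071, 0.1690, -0.6761).
q_1·c_2 = 0.5071·(-3) + (-0.5071)·(-3) + 0.1690·(-3) + (-0.6761)·1 = -1.1832.
u_2 = c_2 + 1.1832·q_1 = (-2.4000, -3.6000, -2.8000, 0.2000).
‖u_2‖ = 5.1575, so q_2 = (-0.4653, -0.6980, -0.5429, 0.0388).
Qᵀb = (3.7187, 2.7920).
Back-substitute: x_2 = 2.7920/5.1575 = 0.5414.
x_1 = (3.7187 + 1.1832·0.5414)/5.9161 = 0.7368.

x = (0.7368, 0.5414)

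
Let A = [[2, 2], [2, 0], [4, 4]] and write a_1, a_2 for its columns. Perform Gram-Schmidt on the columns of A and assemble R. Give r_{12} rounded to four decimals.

q_1 = a_1/‖a_1‖ = (2, 2, 4)/4.8990 = (0.4082, 0.4082, 0.8165).
r_{12} = q_1·a_2 = 4.0825.

r_{12} = 4.0825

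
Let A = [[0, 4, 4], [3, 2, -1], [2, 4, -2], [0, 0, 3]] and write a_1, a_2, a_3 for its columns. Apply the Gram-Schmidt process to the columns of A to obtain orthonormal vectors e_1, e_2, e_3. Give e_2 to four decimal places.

e_2 = (0.8745, -0.2691, 0.4036, 0.0000)

a_1 = (0, 3, 2, 0); ‖a_1‖ = 3.6056, so e_1 = (0.0000, 0.8321, 0.5547, 0.0000).
e_1·a_2 = 0.0000·4 + 0.8321·2 + 0.5547·4 + 0.0000·0 = 3.8829.
u_2 = a_2 − 3.8829·e_1 = (4.0000, -1.2308, 1.8462, 0.0000).
‖u_2‖ = 4.5742, so e_2 = (0.8745, -0.2691, 0.4036, 0.0000).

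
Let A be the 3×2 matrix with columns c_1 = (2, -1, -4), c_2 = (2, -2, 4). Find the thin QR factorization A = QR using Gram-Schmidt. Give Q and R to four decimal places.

Q = [[0.4364, 0.6731], [-0.2182, -0.5646], [-0.8729, 0.4777]], R = [[4.5826, -2.1822], [0.0000, 4.3861]]

c_1 = (2, -1, -4); ‖c_1‖ = 4.5826, so q_1 = (0.4364, -0.2182, -0.8729).
q_1·c_2 = 0.4364·2 + (-0.2182)·(-2) + (-0.8729)·4 = -2.1822.
u_2 = c_2 + 2.1822·q_1 = (2.9524, -2.4762, 2.0952).
‖u_2‖ = 4.3861, so q_2 = (0.6731, -0.5646, 0.4777).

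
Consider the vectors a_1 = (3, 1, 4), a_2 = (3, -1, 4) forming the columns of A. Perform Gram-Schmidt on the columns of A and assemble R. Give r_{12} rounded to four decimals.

r_{12} = 4.7068

a_1 = (3, 1, 4); ‖a_1‖ = 5.0990, so e_1 = (0.5883, 0.1961, 0.7845).
r_{12} = e_1·a_2 = 4.7068.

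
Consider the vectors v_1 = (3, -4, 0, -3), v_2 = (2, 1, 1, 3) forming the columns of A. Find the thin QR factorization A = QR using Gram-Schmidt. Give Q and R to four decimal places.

Q = [[0.5145, 0.7109], [-0.6860, 0.0479], [0.0000, 0.2716], [-0.5145, 0.6470]], R = [[5.8310, -1.2005], [0.0000, 3.6822]]

v_1 = (3, -4, 0, -3); ‖v_1‖ = 5.8310, so q_1 = (0.5145, -0.6860, 0.0000, -0.5145).
q_1·v_2 = 0.5145·2 + (-0.6860)·1 + 0.0000·1 + (-0.5145)·3 = -1.2005.
u_2 = v_2 + 1.2005·q_1 = (2.6176, 0.1765, 1.0000, 2.3824).
‖u_2‖ = 3.6822, so q_2 = (0.7109, 0.0479, 0.2716, 0.6470).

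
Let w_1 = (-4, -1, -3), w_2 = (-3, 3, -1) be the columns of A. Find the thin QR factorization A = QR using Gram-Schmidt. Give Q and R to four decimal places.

e_1 = w_1/‖w_1‖ = (-4, -1, -3)/5.0990 = (-0.7845, -0.1961, -0.5883).
r_{12} = e_1·w_2 = 2.3534.
u_2 = w_2 − 2.3534·e_1 = (-1.1538, 3.4615, 0.3846).
‖u_2‖ = 3.6690, so e_2 = (-0.3145, 0.9435, 0.1048).

Q = [[-0.7845, -0.3145], [-0.1961, 0.9435], [-0.5883, 0.1048]], R = [[5.0990, 2.3534], [0.0000, 3.6690]]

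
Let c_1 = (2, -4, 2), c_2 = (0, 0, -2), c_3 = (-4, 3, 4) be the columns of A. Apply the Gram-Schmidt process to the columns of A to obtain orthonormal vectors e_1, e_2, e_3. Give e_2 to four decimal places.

c_1 = (2, -4, 2); ‖c_1‖ = 4.8990, so e_1 = (0.4082, -0.8165, 0.4082).
e_1·c_2 = 0.4082·0 + (-0.8165)·0 + 0.4082·(-2) = -0.8165.
u_2 = c_2 + 0.8165·e_1 = (0.3333, -0.6667, -1.6667).
‖u_2‖ = 1.8257, so e_2 = (0.1826, -0.3651, -0.9129).

e_2 = (0.1826, -0.3651, -0.9129)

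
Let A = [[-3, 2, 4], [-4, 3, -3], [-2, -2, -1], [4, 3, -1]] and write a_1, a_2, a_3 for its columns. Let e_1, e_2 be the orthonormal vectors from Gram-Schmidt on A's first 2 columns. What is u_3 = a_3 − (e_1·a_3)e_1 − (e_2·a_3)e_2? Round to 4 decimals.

a_1 = (-3, -4, -2, 4); ‖a_1‖ = 6.7082, so e_1 = (-0.4472, -0.5963, -0.2981, 0.5963).
e_1·a_2 = (-0.4472)·2 + (-0.5963)·3 + (-0.2981)·(-2) + 0.5963·3 = -0.2981.
u_2 = a_2 + 0.2981·e_1 = (1.8667, 2.8222, -2.0889, 3.1778).
‖u_2‖ = 5.0903, so e_2 = (0.3667, 0.5544, -0.4104, 0.6243).
e_1·a_3 = (-0.4472)·4 + (-0.5963)·(-3) + (-0.2981)·(-1) + 0.5963·(-1) = -0.2981; e_2·a_3 = 0.3667·4 + 0.5544·(-3) + (-0.4104)·(-1) + 0.6243·(-1) = -0.4104.
u_3 = a_3 + 0.2981·e_1 + 0.4104·e_2 = (4.0172, -2.9503, -1.2573, -0.5660).

u_3 = (4.0172, -2.9503, -1.2573, -0.5660)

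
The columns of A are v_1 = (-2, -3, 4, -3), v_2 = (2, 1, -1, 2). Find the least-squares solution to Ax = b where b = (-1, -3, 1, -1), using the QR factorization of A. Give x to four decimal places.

v_1 = (-2, -3, 4, -3); ‖v_1‖ = 6.1644, so e_1 = (-0.3244, -0.4867, 0.6489, -0.4867).
e_1·v_2 = (-0.3244)·2 + (-0.4867)·1 + 0.6489·(-1) + (-0.4867)·2 = -2.7578.
u_2 = v_2 + 2.7578·e_1 = (1.1053, -0.3421, 0.7895, 0.6579).
‖u_2‖ = 1.5475, so e_2 = (0.7142, -0.2211, 0.5102, 0.4251).
Qᵀb = (2.9200, 0.0340).
Back-substitute: x_2 = 0.0340/1.5475 = 0.0220.
x_1 = (2.9200 + 2.7578·0.0220)/6.1644 = 0.4835.

x = (0.4835, 0.0220)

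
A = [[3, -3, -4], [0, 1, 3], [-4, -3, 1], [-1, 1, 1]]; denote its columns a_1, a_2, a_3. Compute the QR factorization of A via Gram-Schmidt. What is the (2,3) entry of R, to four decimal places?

r_{23} = 3.2117

q_1 = a_1/‖a_1‖ = (3, 0, -4, -1)/5.0990 = (0.5883, 0.0000, -0.7845, -0.1961).
r_{12} = q_1·a_2 = 0.3922.
u_2 = a_2 − 0.3922·q_1 = (-3.2308, 1.0000, -2.6923, 1.0769).
‖u_2‖ = 4.4549, so q_2 = (-0.7252, 0.2245, -0.6043, 0.2417).
r_{23} = q_2·a_3 = 3.2117.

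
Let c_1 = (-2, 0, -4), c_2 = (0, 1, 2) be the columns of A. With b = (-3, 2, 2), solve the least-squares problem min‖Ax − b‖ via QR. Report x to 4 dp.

c_1 = (-2, 0, -4); ‖c_1‖ = 4.4721, so e_1 = (-0.4472, 0.0000, -0.8944).
e_1·c_2 = (-0.4472)·0 + 0.0000·1 + (-0.8944)·2 = -1.7889.
u_2 = c_2 + 1.7889·e_1 = (-0.8000, 1.0000, 0.4000).
‖u_2‖ = 1.3416, so e_2 = (-0.5963, 0.7454, 0.2981).
Qᵀb = (-0.4472, 3.8759).
Back-substitute: x_2 = 3.8759/1.3416 = 2.8889.
x_1 = (-0.4472 + 1.7889·2.8889)/4.4721 = 1.0556.

x = (1.0556, 2.8889)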